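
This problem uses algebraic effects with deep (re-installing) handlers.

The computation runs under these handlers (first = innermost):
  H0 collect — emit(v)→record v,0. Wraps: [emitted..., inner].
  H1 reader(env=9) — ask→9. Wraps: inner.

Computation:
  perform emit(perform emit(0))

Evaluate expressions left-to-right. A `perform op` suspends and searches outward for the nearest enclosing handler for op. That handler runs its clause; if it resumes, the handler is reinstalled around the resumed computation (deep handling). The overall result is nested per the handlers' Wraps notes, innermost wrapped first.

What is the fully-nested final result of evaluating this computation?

Answer: [0, 0, 0]

Evaluation trace:
emit(0) @ H0 ⇒ out+=0
emit(0) @ H0 ⇒ out+=0
H0 returns [0, 0, 0]
H1 returns [0, 0, 0]
= [0, 0, 0]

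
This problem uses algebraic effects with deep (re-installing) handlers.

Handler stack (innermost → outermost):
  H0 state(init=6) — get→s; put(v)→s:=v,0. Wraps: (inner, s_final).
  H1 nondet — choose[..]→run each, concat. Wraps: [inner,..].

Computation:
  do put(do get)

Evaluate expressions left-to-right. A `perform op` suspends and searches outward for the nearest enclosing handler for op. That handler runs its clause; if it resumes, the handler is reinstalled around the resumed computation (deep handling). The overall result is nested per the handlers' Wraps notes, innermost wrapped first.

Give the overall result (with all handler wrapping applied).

Step-by-step:
get @ H0 ⇒ 6
put(6) @ H0 ⇒ s:=6
H0 returns (0, 6)
H1 returns [(0, 6)]
= [(0, 6)]

Answer: [(0, 6)]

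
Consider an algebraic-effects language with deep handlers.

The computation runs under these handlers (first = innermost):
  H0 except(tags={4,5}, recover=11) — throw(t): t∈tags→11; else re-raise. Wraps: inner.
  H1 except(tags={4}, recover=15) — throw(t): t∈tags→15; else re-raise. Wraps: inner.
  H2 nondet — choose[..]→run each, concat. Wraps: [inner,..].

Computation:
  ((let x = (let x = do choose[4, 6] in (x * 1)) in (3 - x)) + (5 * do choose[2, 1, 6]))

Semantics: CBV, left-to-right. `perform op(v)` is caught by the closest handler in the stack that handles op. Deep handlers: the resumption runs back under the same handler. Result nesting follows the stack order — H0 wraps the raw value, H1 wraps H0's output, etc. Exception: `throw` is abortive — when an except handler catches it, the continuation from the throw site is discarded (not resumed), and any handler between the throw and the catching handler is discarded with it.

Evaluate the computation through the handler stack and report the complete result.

Evaluation trace:
choose[4, 6] @ H2
  branch[0] choose=4:
    choose[2, 1, 6] @ H2
      branch[0] choose=2:
        H0 returns 9
        H1 returns 9
        H2 returns [9]
      branch[1] choose=1:
        H0 returns 4
        H1 returns 4
        H2 returns [4]
      branch[2] choose=6:
        H0 returns 29
        H1 returns 29
        H2 returns [29]
  branch[1] choose=6:
    choose[2, 1, 6] @ H2
      branch[0] choose=2:
        H0 returns 7
        H1 returns 7
        H2 returns [7]
      branch[1] choose=1:
        H0 returns 2
        H1 returns 2
        H2 returns [2]
      branch[2] choose=6:
        H0 returns 27
        H1 returns 27
        H2 returns [27]
= [9, 4, 29, 7, 2, 27]

Answer: [9, 4, 29, 7, 2, 27]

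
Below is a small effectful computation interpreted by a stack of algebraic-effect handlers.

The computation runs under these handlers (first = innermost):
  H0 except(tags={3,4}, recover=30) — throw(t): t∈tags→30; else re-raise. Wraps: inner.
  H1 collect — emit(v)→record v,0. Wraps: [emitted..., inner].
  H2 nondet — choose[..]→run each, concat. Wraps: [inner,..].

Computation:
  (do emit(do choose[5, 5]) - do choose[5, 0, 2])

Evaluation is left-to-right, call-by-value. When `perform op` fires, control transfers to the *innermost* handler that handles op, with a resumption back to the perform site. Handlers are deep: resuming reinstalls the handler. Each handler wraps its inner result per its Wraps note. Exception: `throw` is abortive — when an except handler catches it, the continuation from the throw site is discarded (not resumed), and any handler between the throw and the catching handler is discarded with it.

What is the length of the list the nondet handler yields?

Evaluation trace:
choose[5, 5] @ H2
  branch[0] choose=5:
    emit(5) @ H1 ⇒ out+=5
    choose[5, 0, 2] @ H2
      branch[0] choose=5:
        H0 returns -5
        H1 returns [5, -5]
        H2 returns [[5, -5]]
      branch[1] choose=0:
        H0 returns 0
        H1 returns [5, 0]
        H2 returns [[5, 0]]
      branch[2] choose=2:
        H0 returns -2
        H1 returns [5, -2]
        H2 returns [[5, -2]]
  branch[1] choose=5:
    emit(5) @ H1 ⇒ out+=5
    choose[5, 0, 2] @ H2
      branch[0] choose=5:
        H0 returns -5
        H1 returns [5, -5]
        H2 returns [[5, -5]]
      branch[1] choose=0:
        H0 returns 0
        H1 returns [5, 0]
        H2 returns [[5, 0]]
      branch[2] choose=2:
        H0 returns -2
        H1 returns [5, -2]
        H2 returns [[5, -2]]
= [[5, -5], [5, 0], [5, -2], [5, -5], [5, 0], [5, -2]]

Answer: 6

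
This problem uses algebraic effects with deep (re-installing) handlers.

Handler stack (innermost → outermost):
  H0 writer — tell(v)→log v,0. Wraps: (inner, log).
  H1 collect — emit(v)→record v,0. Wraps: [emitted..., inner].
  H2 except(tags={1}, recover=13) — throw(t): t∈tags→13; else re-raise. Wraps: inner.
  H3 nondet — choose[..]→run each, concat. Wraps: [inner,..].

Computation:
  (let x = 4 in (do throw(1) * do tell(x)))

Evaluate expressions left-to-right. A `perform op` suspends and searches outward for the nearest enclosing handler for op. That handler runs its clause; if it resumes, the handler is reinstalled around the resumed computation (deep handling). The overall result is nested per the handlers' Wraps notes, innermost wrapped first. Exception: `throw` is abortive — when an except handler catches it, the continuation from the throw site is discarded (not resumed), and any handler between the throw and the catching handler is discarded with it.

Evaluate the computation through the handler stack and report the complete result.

Answer: [13]

Step-by-step:
throw(1) @ H2 caught ⇒ 13
H3 returns [13]
= [13]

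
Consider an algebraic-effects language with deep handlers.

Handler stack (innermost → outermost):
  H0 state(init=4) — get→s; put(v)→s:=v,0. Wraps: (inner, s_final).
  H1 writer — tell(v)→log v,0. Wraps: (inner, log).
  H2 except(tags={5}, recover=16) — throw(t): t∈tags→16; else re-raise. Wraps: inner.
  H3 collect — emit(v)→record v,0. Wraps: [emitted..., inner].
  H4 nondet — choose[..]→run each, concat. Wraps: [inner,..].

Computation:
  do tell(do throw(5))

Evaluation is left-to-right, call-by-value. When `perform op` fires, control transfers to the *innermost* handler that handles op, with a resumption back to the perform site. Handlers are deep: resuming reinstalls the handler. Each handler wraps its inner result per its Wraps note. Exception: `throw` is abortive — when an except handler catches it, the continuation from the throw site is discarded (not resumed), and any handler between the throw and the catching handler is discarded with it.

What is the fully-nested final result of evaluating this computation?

Step-by-step:
throw(5) @ H2 caught ⇒ 16
H3 returns [16]
H4 returns [[16]]
= [[16]]

Answer: [[16]]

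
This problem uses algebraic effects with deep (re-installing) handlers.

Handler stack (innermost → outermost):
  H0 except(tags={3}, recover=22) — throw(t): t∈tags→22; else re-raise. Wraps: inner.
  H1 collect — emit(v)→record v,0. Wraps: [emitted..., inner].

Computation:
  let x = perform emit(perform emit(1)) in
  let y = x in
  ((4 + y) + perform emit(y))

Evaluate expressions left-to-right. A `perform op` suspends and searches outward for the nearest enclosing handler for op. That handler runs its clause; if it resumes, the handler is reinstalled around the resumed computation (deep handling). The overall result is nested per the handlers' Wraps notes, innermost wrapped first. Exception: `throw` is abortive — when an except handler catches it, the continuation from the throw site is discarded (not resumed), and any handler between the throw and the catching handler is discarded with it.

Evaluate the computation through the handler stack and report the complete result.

Step-by-step:
emit(1) @ H1 ⇒ out+=1
emit(0) @ H1 ⇒ out+=0
emit(0) @ H1 ⇒ out+=0
H0 returns 4
H1 returns [1, 0, 0, 4]
= [1, 0, 0, 4]

Answer: [1, 0, 0, 4]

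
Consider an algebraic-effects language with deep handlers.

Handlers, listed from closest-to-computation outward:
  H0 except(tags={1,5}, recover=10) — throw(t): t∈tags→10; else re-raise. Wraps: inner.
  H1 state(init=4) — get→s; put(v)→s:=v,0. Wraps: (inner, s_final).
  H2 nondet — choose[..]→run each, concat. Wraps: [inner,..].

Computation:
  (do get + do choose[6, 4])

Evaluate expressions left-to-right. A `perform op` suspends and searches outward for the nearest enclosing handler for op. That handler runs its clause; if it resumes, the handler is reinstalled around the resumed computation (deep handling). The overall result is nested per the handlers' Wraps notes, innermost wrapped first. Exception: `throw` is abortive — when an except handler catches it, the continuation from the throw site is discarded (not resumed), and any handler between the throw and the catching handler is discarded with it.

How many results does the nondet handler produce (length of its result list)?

Answer: 2

Evaluation trace:
get @ H1 ⇒ 4
choose[6, 4] @ H2
  branch[0] choose=6:
    H0 returns 10
    H1 returns (10, 4)
    H2 returns [(10, 4)]
  branch[1] choose=4:
    H0 returns 8
    H1 returns (8, 4)
    H2 returns [(8, 4)]
= [(10, 4), (8, 4)]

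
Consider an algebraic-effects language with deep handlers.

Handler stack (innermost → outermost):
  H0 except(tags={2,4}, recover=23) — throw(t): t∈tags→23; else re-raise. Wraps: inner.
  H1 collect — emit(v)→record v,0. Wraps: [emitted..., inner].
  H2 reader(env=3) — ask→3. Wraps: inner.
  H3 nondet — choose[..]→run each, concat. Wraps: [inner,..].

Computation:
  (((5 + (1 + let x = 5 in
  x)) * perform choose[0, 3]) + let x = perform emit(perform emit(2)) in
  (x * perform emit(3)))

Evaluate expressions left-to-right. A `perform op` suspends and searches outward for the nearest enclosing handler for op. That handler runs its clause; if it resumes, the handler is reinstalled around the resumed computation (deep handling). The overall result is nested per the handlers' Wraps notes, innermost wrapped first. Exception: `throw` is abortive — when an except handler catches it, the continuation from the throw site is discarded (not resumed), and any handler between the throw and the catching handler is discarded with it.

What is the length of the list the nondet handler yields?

Step-by-step:
choose[0, 3] @ H3
  branch[0] choose=0:
    emit(2) @ H1 ⇒ out+=2
    emit(0) @ H1 ⇒ out+=0
    emit(3) @ H1 ⇒ out+=3
    H0 returns 0
    H1 returns [2, 0, 3, 0]
    H2 returns [2, 0, 3, 0]
    H3 returns [[2, 0, 3, 0]]
  branch[1] choose=3:
    emit(2) @ H1 ⇒ out+=2
    emit(0) @ H1 ⇒ out+=0
    emit(3) @ H1 ⇒ out+=3
    H0 returns 33
    H1 returns [2, 0, 3, 33]
    H2 returns [2, 0, 3, 33]
    H3 returns [[2, 0, 3, 33]]
= [[2, 0, 3, 0], [2, 0, 3, 33]]

Answer: 2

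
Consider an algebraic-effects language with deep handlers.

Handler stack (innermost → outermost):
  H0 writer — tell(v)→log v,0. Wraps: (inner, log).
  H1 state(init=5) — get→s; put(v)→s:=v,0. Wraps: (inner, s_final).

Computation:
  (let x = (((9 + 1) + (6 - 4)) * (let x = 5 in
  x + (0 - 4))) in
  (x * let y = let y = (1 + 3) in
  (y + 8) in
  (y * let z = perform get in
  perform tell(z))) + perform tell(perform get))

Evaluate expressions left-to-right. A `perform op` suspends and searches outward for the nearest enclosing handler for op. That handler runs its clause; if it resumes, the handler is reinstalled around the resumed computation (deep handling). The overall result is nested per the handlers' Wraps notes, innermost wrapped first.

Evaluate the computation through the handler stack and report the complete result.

Answer: ((0, (5, 5)), 5)

Evaluation trace:
get @ H1 ⇒ 5
tell(5) @ H0 ⇒ log+=5
get @ H1 ⇒ 5
tell(5) @ H0 ⇒ log+=5
H0 returns (0, (5, 5))
H1 returns ((0, (5, 5)), 5)
= ((0, (5, 5)), 5)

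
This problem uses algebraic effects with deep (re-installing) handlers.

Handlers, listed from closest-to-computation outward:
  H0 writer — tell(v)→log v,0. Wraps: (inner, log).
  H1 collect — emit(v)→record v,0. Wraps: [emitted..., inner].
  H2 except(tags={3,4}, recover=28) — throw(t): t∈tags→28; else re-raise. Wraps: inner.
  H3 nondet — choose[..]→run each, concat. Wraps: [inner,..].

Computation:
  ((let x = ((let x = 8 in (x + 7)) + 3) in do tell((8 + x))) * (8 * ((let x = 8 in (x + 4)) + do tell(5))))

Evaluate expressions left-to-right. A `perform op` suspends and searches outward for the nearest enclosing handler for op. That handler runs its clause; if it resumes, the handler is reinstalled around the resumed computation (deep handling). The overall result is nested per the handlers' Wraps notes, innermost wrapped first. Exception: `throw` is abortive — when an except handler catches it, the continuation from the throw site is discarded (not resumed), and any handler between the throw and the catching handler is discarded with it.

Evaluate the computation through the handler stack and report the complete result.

Answer: [[(0, (26, 5))]]

Evaluation trace:
tell(26) @ H0 ⇒ log+=26
tell(5) @ H0 ⇒ log+=5
H0 returns (0, (26, 5))
H1 returns [(0, (26, 5))]
H2 returns [(0, (26, 5))]
H3 returns [[(0, (26, 5))]]
= [[(0, (26, 5))]]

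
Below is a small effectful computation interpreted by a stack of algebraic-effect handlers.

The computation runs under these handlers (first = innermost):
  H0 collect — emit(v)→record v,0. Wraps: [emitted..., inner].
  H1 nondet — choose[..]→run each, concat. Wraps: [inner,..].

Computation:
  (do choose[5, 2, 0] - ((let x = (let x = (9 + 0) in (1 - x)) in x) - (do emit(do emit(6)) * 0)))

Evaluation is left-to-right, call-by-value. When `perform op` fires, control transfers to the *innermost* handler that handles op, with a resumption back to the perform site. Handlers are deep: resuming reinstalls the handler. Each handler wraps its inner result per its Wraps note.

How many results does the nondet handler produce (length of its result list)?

Evaluation trace:
choose[5, 2, 0] @ H1
  branch[0] choose=5:
    emit(6) @ H0 ⇒ out+=6
    emit(0) @ H0 ⇒ out+=0
    H0 returns [6, 0, 13]
    H1 returns [[6, 0, 13]]
  branch[1] choose=2:
    emit(6) @ H0 ⇒ out+=6
    emit(0) @ H0 ⇒ out+=0
    H0 returns [6, 0, 10]
    H1 returns [[6, 0, 10]]
  branch[2] choose=0:
    emit(6) @ H0 ⇒ out+=6
    emit(0) @ H0 ⇒ out+=0
    H0 returns [6, 0, 8]
    H1 returns [[6, 0, 8]]
= [[6, 0, 13], [6, 0, 10], [6, 0, 8]]

Answer: 3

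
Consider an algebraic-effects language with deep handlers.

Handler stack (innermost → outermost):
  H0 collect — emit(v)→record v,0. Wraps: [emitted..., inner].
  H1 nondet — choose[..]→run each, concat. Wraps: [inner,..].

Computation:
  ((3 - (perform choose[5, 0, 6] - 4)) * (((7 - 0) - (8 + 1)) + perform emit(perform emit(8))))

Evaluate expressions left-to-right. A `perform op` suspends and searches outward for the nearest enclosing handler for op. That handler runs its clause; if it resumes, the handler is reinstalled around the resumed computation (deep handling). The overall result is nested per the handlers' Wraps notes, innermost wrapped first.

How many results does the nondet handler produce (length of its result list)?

Answer: 3

Step-by-step:
choose[5, 0, 6] @ H1
  branch[0] choose=5:
    emit(8) @ H0 ⇒ out+=8
    emit(0) @ H0 ⇒ out+=0
    H0 returns [8, 0, -4]
    H1 returns [[8, 0, -4]]
  branch[1] choose=0:
    emit(8) @ H0 ⇒ out+=8
    emit(0) @ H0 ⇒ out+=0
    H0 returns [8, 0, -14]
    H1 returns [[8, 0, -14]]
  branch[2] choose=6:
    emit(8) @ H0 ⇒ out+=8
    emit(0) @ H0 ⇒ out+=0
    H0 returns [8, 0, -2]
    H1 returns [[8, 0, -2]]
= [[8, 0, -4], [8, 0, -14], [8, 0, -2]]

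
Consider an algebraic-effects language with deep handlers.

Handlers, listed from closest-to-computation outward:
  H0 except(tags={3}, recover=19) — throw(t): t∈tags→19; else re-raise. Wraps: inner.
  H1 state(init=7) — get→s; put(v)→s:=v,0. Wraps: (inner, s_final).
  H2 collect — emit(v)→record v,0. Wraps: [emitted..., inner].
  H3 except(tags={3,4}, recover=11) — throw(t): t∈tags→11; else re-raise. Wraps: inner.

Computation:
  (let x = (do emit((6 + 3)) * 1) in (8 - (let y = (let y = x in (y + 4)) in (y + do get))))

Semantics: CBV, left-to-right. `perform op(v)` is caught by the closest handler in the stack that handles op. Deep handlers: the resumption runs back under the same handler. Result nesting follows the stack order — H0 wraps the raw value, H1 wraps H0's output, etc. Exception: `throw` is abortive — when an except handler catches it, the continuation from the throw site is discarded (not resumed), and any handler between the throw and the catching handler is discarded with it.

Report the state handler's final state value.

Answer: 7

Step-by-step:
emit(9) @ H2 ⇒ out+=9
get @ H1 ⇒ 7
H0 returns -3
H1 returns (-3, 7)
H2 returns [9, (-3, 7)]
H3 returns [9, (-3, 7)]
= [9, (-3, 7)]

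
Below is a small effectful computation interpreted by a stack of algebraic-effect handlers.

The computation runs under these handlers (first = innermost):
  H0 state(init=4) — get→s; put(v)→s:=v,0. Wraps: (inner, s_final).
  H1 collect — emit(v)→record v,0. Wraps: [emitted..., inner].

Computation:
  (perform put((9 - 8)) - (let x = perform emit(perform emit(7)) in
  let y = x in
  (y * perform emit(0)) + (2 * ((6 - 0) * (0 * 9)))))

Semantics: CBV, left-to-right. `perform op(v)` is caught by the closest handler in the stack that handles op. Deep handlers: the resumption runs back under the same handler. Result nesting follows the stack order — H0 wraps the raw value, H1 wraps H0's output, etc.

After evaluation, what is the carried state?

Step-by-step:
put(1) @ H0 ⇒ s:=1
emit(7) @ H1 ⇒ out+=7
emit(0) @ H1 ⇒ out+=0
emit(0) @ H1 ⇒ out+=0
H0 returns (0, 1)
H1 returns [7, 0, 0, (0, 1)]
= [7, 0, 0, (0, 1)]

Answer: 1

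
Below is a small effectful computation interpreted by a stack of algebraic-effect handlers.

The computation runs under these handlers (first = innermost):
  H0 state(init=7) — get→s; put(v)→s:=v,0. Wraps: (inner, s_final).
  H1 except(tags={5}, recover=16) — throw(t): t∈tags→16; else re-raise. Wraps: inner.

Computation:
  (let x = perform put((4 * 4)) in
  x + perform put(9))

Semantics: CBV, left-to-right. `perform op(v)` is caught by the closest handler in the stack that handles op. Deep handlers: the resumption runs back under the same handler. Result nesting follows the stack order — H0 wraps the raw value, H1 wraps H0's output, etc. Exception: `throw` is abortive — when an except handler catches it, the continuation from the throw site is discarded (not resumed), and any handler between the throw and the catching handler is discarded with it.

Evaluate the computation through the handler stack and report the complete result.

Evaluation trace:
put(16) @ H0 ⇒ s:=16
put(9) @ H0 ⇒ s:=9
H0 returns (0, 9)
H1 returns (0, 9)
= (0, 9)

Answer: (0, 9)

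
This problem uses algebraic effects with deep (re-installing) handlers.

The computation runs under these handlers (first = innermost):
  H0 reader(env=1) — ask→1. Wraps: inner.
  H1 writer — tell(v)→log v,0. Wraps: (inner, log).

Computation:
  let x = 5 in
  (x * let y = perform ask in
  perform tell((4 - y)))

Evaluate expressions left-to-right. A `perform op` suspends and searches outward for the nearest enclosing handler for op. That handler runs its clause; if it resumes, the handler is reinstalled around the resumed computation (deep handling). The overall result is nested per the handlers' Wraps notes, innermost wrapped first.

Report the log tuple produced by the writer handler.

Evaluation trace:
ask @ H0 ⇒ 1
tell(3) @ H1 ⇒ log+=3
H0 returns 0
H1 returns (0, (3))
= (0, (3))

Answer: (3)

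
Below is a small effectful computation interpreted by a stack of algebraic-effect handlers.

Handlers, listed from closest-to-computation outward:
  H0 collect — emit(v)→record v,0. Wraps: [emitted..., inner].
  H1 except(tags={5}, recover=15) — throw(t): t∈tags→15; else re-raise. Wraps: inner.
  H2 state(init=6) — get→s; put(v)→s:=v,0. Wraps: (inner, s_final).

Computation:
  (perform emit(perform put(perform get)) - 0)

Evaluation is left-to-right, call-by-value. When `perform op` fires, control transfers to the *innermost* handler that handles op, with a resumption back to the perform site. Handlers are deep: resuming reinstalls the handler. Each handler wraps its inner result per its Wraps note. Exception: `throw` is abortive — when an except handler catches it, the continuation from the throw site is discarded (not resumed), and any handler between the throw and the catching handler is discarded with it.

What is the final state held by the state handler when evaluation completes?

Answer: 6

Evaluation trace:
get @ H2 ⇒ 6
put(6) @ H2 ⇒ s:=6
emit(0) @ H0 ⇒ out+=0
H0 returns [0, 0]
H1 returns [0, 0]
H2 returns ([0, 0], 6)
= ([0, 0], 6)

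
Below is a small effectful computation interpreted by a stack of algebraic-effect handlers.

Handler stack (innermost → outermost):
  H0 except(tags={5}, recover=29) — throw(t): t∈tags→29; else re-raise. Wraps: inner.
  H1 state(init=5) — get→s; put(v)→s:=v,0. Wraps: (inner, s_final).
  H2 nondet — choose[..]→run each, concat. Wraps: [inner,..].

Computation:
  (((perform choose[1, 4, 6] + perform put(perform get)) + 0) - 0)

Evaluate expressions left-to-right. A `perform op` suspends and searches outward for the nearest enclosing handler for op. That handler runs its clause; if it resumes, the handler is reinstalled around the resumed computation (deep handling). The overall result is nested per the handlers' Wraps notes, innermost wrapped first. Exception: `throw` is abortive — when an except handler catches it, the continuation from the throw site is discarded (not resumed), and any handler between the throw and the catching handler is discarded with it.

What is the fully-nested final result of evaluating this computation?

Answer: [(1, 5), (4, 5), (6, 5)]

Evaluation trace:
choose[1, 4, 6] @ H2
  branch[0] choose=1:
    get @ H1 ⇒ 5
    put(5) @ H1 ⇒ s:=5
    H0 returns 1
    H1 returns (1, 5)
    H2 returns [(1, 5)]
  branch[1] choose=4:
    get @ H1 ⇒ 5
    put(5) @ H1 ⇒ s:=5
    H0 returns 4
    H1 returns (4, 5)
    H2 returns [(4, 5)]
  branch[2] choose=6:
    get @ H1 ⇒ 5
    put(5) @ H1 ⇒ s:=5
    H0 returns 6
    H1 returns (6, 5)
    H2 returns [(6, 5)]
= [(1, 5), (4, 5), (6, 5)]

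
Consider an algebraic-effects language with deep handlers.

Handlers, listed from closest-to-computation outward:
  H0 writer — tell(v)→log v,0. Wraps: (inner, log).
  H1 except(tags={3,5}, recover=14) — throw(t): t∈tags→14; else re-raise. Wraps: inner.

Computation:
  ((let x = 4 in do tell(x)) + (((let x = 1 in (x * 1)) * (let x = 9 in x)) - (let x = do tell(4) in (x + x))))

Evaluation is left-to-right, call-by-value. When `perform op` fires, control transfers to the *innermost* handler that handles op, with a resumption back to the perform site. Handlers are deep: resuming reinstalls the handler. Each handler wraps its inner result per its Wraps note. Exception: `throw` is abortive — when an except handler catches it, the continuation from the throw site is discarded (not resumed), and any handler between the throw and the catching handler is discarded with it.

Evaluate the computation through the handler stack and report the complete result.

Working:
tell(4) @ H0 ⇒ log+=4
tell(4) @ H0 ⇒ log+=4
H0 returns (9, (4, 4))
H1 returns (9, (4, 4))
= (9, (4, 4))

Answer: (9, (4, 4))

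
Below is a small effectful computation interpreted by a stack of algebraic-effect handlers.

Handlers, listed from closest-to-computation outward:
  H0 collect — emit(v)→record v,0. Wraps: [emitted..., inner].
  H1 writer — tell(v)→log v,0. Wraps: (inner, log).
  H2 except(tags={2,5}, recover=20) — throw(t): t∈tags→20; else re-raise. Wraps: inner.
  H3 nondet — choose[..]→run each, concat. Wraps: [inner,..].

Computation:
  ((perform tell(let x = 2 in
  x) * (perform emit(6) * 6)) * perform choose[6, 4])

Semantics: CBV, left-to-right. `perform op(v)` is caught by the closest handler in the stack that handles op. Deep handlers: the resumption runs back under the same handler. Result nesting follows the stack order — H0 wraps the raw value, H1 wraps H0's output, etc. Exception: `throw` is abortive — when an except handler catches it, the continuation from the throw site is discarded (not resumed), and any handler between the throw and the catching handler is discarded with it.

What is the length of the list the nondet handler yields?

Step-by-step:
tell(2) @ H1 ⇒ log+=2
emit(6) @ H0 ⇒ out+=6
choose[6, 4] @ H3
  branch[0] choose=6:
    H0 returns [6, 0]
    H1 returns ([6, 0], (2))
    H2 returns ([6, 0], (2))
    H3 returns [([6, 0], (2))]
  branch[1] choose=4:
    H0 returns [6, 0]
    H1 returns ([6, 0], (2))
    H2 returns ([6, 0], (2))
    H3 returns [([6, 0], (2))]
= [([6, 0], (2)), ([6, 0], (2))]

Answer: 2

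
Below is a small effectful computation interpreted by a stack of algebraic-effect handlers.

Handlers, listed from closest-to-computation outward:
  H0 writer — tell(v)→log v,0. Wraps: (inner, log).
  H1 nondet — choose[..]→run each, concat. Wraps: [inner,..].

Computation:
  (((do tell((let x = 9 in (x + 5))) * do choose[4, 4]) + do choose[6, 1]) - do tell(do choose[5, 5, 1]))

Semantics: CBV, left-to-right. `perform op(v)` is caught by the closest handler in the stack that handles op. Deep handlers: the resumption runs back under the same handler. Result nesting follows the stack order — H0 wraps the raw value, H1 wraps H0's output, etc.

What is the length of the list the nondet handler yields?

Step-by-step:
tell(14) @ H0 ⇒ log+=14
choose[4, 4] @ H1
  branch[0] choose=4:
    choose[6, 1] @ H1
      branch[0] choose=6:
        choose[5, 5, 1] @ H1
          branch[0] choose=5:
            tell(5) @ H0 ⇒ log+=5
            H0 returns (6, (14, 5))
            H1 returns [(6, (14, 5))]
          branch[1] choose=5:
            tell(5) @ H0 ⇒ log+=5
            H0 returns (6, (14, 5))
            H1 returns [(6, (14, 5))]
          branch[2] choose=1:
            tell(1) @ H0 ⇒ log+=1
            H0 returns (6, (14, 1))
            H1 returns [(6, (14, 1))]
      branch[1] choose=1:
        choose[5, 5, 1] @ H1
          branch[0] choose=5:
            tell(5) @ H0 ⇒ log+=5
            H0 returns (1, (14, 5))
            H1 returns [(1, (14, 5))]
          branch[1] choose=5:
            tell(5) @ H0 ⇒ log+=5
            H0 returns (1, (14, 5))
            H1 returns [(1, (14, 5))]
          branch[2] choose=1:
            tell(1) @ H0 ⇒ log+=1
            H0 returns (1, (14, 1))
            H1 returns [(1, (14, 1))]
  branch[1] choose=4:
    choose[6, 1] @ H1
      branch[0] choose=6:
        choose[5, 5, 1] @ H1
          branch[0] choose=5:
            tell(5) @ H0 ⇒ log+=5
            H0 returns (6, (14, 5))
            H1 returns [(6, (14, 5))]
          branch[1] choose=5:
            tell(5) @ H0 ⇒ log+=5
            H0 returns (6, (14, 5))
            H1 returns [(6, (14, 5))]
          branch[2] choose=1:
            tell(1) @ H0 ⇒ log+=1
            H0 returns (6, (14, 1))
            H1 returns [(6, (14, 1))]
      branch[1] choose=1:
        choose[5, 5, 1] @ H1
          branch[0] choose=5:
            tell(5) @ H0 ⇒ log+=5
            H0 returns (1, (14, 5))
            H1 returns [(1, (14, 5))]
          branch[1] choose=5:
            tell(5) @ H0 ⇒ log+=5
            H0 returns (1, (14, 5))
            H1 returns [(1, (14, 5))]
          branch[2] choose=1:
            tell(1) @ H0 ⇒ log+=1
            H0 returns (1, (14, 1))
            H1 returns [(1, (14, 1))]
= [(6, (14, 5)), (6, (14, 5)), (6, (14, 1)), (1, (14, 5)), (1, (14, 5)), (1, (14, 1)), (6, (14, 5)), (6, (14, 5)), (6, (14, 1)), (1, (14, 5)), (1, (14, 5)), (1, (14, 1))]

Answer: 12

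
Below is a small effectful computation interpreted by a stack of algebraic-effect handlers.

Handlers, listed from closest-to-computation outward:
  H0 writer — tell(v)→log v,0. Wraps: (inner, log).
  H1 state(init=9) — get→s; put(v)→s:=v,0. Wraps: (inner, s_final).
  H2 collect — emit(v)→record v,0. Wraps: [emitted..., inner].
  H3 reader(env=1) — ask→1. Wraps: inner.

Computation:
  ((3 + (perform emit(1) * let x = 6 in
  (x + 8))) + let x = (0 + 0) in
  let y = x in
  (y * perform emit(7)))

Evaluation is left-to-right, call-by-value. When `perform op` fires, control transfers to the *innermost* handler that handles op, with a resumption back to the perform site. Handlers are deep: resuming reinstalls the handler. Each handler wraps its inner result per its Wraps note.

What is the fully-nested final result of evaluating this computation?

Step-by-step:
emit(1) @ H2 ⇒ out+=1
emit(7) @ H2 ⇒ out+=7
H0 returns (3, ())
H1 returns ((3, ()), 9)
H2 returns [1, 7, ((3, ()), 9)]
H3 returns [1, 7, ((3, ()), 9)]
= [1, 7, ((3, ()), 9)]

Answer: [1, 7, ((3, ()), 9)]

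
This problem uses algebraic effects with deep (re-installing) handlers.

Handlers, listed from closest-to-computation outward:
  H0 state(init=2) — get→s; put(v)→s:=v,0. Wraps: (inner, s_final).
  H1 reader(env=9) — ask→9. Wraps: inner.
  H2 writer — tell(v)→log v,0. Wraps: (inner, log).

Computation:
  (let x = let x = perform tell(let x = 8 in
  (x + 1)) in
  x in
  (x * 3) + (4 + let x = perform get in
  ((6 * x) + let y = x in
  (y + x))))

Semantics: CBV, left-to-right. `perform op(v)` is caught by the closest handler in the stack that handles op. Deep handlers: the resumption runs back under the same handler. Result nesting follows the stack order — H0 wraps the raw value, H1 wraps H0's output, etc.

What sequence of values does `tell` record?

Answer: (9)

Step-by-step:
tell(9) @ H2 ⇒ log+=9
get @ H0 ⇒ 2
H0 returns (20, 2)
H1 returns (20, 2)
H2 returns ((20, 2), (9))
= ((20, 2), (9))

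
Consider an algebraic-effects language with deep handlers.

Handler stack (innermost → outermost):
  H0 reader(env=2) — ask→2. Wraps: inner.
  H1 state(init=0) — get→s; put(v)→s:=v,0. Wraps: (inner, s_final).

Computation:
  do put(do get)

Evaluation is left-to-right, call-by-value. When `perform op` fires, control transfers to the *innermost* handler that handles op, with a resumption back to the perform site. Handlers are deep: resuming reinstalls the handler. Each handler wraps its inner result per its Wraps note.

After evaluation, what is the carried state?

Answer: 0

Step-by-step:
get @ H1 ⇒ 0
put(0) @ H1 ⇒ s:=0
H0 returns 0
H1 returns (0, 0)
= (0, 0)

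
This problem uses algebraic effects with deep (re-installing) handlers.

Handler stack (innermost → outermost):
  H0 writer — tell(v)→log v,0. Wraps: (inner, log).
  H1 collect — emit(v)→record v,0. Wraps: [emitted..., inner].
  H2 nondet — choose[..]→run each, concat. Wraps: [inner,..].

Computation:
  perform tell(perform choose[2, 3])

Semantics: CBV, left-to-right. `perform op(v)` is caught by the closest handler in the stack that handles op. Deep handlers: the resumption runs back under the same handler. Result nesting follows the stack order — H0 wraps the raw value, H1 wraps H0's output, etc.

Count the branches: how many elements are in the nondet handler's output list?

Answer: 2

Working:
choose[2, 3] @ H2
  branch[0] choose=2:
    tell(2) @ H0 ⇒ log+=2
    H0 returns (0, (2))
    H1 returns [(0, (2))]
    H2 returns [[(0, (2))]]
  branch[1] choose=3:
    tell(3) @ H0 ⇒ log+=3
    H0 returns (0, (3))
    H1 returns [(0, (3))]
    H2 returns [[(0, (3))]]
= [[(0, (2))], [(0, (3))]]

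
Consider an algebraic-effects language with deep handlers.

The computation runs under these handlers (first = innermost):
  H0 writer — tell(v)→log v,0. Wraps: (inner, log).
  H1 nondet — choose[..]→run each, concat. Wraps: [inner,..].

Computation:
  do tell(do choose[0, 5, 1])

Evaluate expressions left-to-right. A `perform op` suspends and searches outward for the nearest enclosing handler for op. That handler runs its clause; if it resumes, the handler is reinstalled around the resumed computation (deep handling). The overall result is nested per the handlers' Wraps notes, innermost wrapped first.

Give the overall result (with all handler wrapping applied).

Answer: [(0, (0)), (0, (5)), (0, (1))]

Working:
choose[0, 5, 1] @ H1
  branch[0] choose=0:
    tell(0) @ H0 ⇒ log+=0
    H0 returns (0, (0))
    H1 returns [(0, (0))]
  branch[1] choose=5:
    tell(5) @ H0 ⇒ log+=5
    H0 returns (0, (5))
    H1 returns [(0, (5))]
  branch[2] choose=1:
    tell(1) @ H0 ⇒ log+=1
    H0 returns (0, (1))
    H1 returns [(0, (1))]
= [(0, (0)), (0, (5)), (0, (1))]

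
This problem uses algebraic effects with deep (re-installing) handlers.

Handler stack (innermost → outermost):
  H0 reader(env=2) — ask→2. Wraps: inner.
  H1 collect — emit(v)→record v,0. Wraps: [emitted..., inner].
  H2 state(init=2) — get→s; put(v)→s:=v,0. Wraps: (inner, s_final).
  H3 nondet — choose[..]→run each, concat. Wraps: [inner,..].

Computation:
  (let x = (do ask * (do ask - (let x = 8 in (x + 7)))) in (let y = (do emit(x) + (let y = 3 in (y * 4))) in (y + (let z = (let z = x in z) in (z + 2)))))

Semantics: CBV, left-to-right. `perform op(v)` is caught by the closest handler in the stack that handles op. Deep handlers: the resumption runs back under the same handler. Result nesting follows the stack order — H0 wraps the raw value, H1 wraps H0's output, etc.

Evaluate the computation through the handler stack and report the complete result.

Step-by-step:
ask @ H0 ⇒ 2
ask @ H0 ⇒ 2
emit(-26) @ H1 ⇒ out+=-26
H0 returns -12
H1 returns [-26, -12]
H2 returns ([-26, -12], 2)
H3 returns [([-26, -12], 2)]
= [([-26, -12], 2)]

Answer: [([-26, -12], 2)]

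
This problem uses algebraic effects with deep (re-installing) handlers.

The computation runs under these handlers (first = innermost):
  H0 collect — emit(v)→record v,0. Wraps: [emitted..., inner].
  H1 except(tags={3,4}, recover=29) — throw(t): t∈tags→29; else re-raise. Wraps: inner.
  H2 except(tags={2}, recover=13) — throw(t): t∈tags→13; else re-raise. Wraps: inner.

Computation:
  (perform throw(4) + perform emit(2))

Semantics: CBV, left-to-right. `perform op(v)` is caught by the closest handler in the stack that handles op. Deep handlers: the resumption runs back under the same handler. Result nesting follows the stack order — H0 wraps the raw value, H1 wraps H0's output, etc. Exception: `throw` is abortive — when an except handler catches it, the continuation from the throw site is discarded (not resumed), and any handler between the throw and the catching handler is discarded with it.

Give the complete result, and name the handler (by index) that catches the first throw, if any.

Answer: 29 ; first throw caught by: H1

Evaluation trace:
throw(4) @ H1 caught ⇒ 29
H2 returns 29
= 29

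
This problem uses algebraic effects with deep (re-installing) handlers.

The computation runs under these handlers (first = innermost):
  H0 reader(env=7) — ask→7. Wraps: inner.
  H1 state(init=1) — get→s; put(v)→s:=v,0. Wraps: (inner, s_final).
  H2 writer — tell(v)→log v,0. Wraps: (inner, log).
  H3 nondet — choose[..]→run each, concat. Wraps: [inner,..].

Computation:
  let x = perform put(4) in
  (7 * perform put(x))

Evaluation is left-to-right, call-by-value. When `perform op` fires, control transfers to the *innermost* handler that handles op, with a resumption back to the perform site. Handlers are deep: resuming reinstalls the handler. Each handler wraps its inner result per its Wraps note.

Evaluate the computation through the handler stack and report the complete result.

Step-by-step:
put(4) @ H1 ⇒ s:=4
put(0) @ H1 ⇒ s:=0
H0 returns 0
H1 returns (0, 0)
H2 returns ((0, 0), ())
H3 returns [((0, 0), ())]
= [((0, 0), ())]

Answer: [((0, 0), ())]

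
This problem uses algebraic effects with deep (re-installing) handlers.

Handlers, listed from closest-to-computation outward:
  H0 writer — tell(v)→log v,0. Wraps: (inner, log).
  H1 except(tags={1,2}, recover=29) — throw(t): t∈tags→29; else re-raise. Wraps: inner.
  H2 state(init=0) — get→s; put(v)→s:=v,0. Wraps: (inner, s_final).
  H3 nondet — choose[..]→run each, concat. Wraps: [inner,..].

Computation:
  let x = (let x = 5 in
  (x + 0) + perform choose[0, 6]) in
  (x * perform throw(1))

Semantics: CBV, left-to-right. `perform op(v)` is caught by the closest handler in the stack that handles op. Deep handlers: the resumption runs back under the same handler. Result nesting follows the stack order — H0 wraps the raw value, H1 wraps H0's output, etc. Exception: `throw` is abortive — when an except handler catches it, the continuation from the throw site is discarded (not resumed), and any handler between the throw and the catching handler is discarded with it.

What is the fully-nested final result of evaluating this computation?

Step-by-step:
choose[0, 6] @ H3
  branch[0] choose=0:
    throw(1) @ H1 caught ⇒ 29
    H2 returns (29, 0)
    H3 returns [(29, 0)]
  branch[1] choose=6:
    throw(1) @ H1 caught ⇒ 29
    H2 returns (29, 0)
    H3 returns [(29, 0)]
= [(29, 0), (29, 0)]

Answer: [(29, 0), (29, 0)]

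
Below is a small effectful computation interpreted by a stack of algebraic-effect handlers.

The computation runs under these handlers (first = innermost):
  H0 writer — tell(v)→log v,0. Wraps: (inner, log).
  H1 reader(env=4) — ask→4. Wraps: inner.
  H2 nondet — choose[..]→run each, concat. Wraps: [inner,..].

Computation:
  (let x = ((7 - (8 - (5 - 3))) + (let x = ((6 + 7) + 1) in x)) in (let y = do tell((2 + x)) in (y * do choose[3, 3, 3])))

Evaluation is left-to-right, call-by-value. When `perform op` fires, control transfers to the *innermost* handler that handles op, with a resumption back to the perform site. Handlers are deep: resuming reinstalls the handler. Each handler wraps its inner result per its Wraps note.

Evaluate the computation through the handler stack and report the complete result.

Working:
tell(17) @ H0 ⇒ log+=17
choose[3, 3, 3] @ H2
  branch[0] choose=3:
    H0 returns (0, (17))
    H1 returns (0, (17))
    H2 returns [(0, (17))]
  branch[1] choose=3:
    H0 returns (0, (17))
    H1 returns (0, (17))
    H2 returns [(0, (17))]
  branch[2] choose=3:
    H0 returns (0, (17))
    H1 returns (0, (17))
    H2 returns [(0, (17))]
= [(0, (17)), (0, (17)), (0, (17))]

Answer: [(0, (17)), (0, (17)), (0, (17))]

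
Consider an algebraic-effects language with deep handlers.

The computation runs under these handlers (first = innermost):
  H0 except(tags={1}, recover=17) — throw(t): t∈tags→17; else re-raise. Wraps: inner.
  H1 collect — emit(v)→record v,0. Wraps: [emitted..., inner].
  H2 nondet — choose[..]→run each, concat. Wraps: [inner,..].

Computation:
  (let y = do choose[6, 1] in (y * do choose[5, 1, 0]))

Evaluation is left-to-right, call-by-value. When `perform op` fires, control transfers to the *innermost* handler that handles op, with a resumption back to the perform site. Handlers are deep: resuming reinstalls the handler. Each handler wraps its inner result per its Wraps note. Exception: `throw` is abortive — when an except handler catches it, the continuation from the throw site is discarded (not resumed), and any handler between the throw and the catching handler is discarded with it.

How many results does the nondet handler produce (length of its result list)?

Working:
choose[6, 1] @ H2
  branch[0] choose=6:
    choose[5, 1, 0] @ H2
      branch[0] choose=5:
        H0 returns 30
        H1 returns [30]
        H2 returns [[30]]
      branch[1] choose=1:
        H0 returns 6
        H1 returns [6]
        H2 returns [[6]]
      branch[2] choose=0:
        H0 returns 0
        H1 returns [0]
        H2 returns [[0]]
  branch[1] choose=1:
    choose[5, 1, 0] @ H2
      branch[0] choose=5:
        H0 returns 5
        H1 returns [5]
        H2 returns [[5]]
      branch[1] choose=1:
        H0 returns 1
        H1 returns [1]
        H2 returns [[1]]
      branch[2] choose=0:
        H0 returns 0
        H1 returns [0]
        H2 returns [[0]]
= [[30], [6], [0], [5], [1], [0]]

Answer: 6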